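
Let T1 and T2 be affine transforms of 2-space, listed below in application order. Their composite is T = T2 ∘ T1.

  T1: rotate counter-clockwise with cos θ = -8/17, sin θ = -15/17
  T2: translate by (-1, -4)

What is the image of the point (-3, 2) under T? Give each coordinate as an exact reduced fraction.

T1 rotate counter-clockwise with cos θ = -8/17, sin θ = -15/17: (-3, 2) → (54/17, 29/17)
T2 translate by (-1, -4): (54/17, 29/17) → (37/17, -39/17)

T(p) = (37/17, -39/17)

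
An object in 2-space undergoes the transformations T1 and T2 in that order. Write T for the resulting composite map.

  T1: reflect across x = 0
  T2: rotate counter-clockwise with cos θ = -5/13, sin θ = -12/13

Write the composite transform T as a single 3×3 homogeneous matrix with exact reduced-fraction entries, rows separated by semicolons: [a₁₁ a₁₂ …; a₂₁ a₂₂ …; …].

T1 = [-1 0 0; 0 1 0; 0 0 1]
T2·T1 = [5/13 12/13 0; 12/13 -5/13 0; 0 0 1]

T = [5/13 12/13 0; 12/13 -5/13 0; 0 0 1]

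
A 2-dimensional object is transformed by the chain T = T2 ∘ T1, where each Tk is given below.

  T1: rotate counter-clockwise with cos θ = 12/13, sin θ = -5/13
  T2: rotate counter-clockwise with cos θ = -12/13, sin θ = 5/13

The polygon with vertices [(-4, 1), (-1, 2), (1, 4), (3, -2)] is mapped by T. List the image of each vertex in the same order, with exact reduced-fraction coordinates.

T1 rotate counter-clockwise with cos θ = 12/13, sin θ = -5/13: (-4, 1) → (-43/13, 32/13); (-1, 2) → (-2/13, 29/13); (1, 4) → (32/13, 43/13); (3, -2) → (2, -3)
T2 rotate counter-clockwise with cos θ = -12/13, sin θ = 5/13: (-43/13, 32/13) → (356/169, -599/169); (-2/13, 29/13) → (-121/169, -358/169); (32/13, 43/13) → (-599/169, -356/169); (2, -3) → (-9/13, 46/13)

image vertices: (356/169, -599/169), (-121/169, -358/169), (-599/169, -356/169), (-9/13, 46/13)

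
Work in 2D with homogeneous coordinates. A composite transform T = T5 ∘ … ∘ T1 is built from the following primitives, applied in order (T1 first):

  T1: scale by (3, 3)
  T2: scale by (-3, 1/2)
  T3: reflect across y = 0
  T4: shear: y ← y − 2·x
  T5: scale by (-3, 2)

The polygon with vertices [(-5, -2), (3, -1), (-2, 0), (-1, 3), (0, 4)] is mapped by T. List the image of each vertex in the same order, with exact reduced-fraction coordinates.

T1 scale by (3, 3): (-5, -2) → (-15, -6); (3, -1) → (9, -3); (-2, 0) → (-6, 0); (-1, 3) → (-3, 9); (0, 4) → (0, 12)
T2 scale by (-3, 1/2): (-15, -6) → (45, -3); (9, -3) → (-27, -3/2); (-6, 0) → (18, 0); (-3, 9) → (9, 9/2); (0, 12) → (0, 6)
T3 reflect across y = 0: (45, -3) → (45, 3); (-27, -3/2) → (-27, 3/2); (18, 0) → (18, 0); (9, 9/2) → (9, -9/2); (0, 6) → (0, -6)
T4 shear: y ← y − 2·x: (45, 3) → (45, -87); (-27, 3/2) → (-27, 111/2); (18, 0) → (18, -36); (9, -9/2) → (9, -45/2); (0, -6) → (0, -6)
T5 scale by (-3, 2): (45, -87) → (-135, -174); (-27, 111/2) → (81, 111); (18, -36) → (-54, -72); (9, -45/2) → (-27, -45); (0, -6) → (0, -12)

image vertices: (-135, -174), (81, 111), (-54, -72), (-27, -45), (0, -12)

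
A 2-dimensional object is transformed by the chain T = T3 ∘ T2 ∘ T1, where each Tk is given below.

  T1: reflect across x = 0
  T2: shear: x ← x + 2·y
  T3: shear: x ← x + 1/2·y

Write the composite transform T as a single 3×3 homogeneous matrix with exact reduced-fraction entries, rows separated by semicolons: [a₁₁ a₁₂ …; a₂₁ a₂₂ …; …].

T1 = [-1 0 0; 0 1 0; 0 0 1]
T2·T1 = [-1 2 0; 0 1 0; 0 0 1]
T3·…·T1 = [-1 5/2 0; 0 1 0; 0 0 1]

T = [-1 5/2 0; 0 1 0; 0 0 1]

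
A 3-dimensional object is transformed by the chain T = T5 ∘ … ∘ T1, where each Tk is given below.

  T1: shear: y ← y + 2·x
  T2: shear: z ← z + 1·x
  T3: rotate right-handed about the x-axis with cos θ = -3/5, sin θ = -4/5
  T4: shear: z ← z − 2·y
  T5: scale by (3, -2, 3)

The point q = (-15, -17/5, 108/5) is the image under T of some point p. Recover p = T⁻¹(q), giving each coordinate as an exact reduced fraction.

p = (-5, 1/2, 0)

T1 = [1 0 0 0; 2 1 0 0; 0 0 1 0; 0 0 0 1]
T2·T1 = [1 0 0 0; 2 1 0 0; 1 0 1 0; 0 0 0 1]
T3·…·T1 = [1 0 0 0; -2/5 -3/5 4/5 0; -11/5 -4/5 -3/5 0; 0 0 0 1]
T4·…·T1 = [1 0 0 0; -2/5 -3/5 4/5 0; -7/5 2/5 -11/5 0; 0 0 0 1]
T5·…·T1 = [3 0 0 0; 4/5 6/5 -8/5 0; -21/5 6/5 -33/5 0; 0 0 0 1]
det M = -18; M⁻¹ = [1/3 0 0 0; -2/3 11/10 -4/15 0; -1/3 1/5 -1/5 0; 0 0 0 1]
M⁻¹ · (-15, -17/5, 108/5)ᵀ = (-5, 1/2, 0)ᵀ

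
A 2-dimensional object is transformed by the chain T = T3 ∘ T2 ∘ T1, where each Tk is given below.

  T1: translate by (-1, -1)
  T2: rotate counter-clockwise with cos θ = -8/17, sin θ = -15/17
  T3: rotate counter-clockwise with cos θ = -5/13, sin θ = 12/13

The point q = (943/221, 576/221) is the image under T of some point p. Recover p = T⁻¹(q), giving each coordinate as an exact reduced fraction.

T1 = [1 0 -1; 0 1 -1; 0 0 1]
T2·T1 = [-8/17 15/17 -7/17; -15/17 -8/17 23/17; 0 0 1]
T3·…·T1 = [220/221 21/221 -241/221; -21/221 220/221 -199/221; 0 0 1]
det M = 1; M⁻¹ = [220/221 -21/221 1; 21/221 220/221 1; 0 0 1]
M⁻¹ · (943/221, 576/221)ᵀ = (5, 4)ᵀ

p = (5, 4)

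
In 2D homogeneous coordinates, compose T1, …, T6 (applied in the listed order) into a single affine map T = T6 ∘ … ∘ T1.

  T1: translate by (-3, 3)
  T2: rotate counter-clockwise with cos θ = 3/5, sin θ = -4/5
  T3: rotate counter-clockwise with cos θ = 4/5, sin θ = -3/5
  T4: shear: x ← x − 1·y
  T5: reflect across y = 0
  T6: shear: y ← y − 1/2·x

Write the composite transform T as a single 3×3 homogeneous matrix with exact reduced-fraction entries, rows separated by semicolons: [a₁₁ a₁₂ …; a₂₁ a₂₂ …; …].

T1 = [1 0 -3; 0 1 3; 0 0 1]
T2·T1 = [3/5 4/5 3/5; -4/5 3/5 21/5; 0 0 1]
T3·…·T1 = [0 1 3; -1 0 3; 0 0 1]
T4·…·T1 = [1 1 0; -1 0 3; 0 0 1]
T5·…·T1 = [1 1 0; 1 0 -3; 0 0 1]
T6·…·T1 = [1 1 0; 1/2 -1/2 -3; 0 0 1]

T = [1 1 0; 1/2 -1/2 -3; 0 0 1]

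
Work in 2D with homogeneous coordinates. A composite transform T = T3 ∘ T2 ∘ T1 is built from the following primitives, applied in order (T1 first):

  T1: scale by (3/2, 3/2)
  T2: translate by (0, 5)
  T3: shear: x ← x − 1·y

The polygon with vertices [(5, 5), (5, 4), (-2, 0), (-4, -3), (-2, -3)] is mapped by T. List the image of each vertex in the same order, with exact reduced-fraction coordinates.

T1 scale by (3/2, 3/2): (5, 5) → (15/2, 15/2); (5, 4) → (15/2, 6); (-2, 0) → (-3, 0); (-4, -3) → (-6, -9/2); (-2, -3) → (-3, -9/2)
T2 translate by (0, 5): (15/2, 15/2) → (15/2, 25/2); (15/2, 6) → (15/2, 11); (-3, 0) → (-3, 5); (-6, -9/2) → (-6, 1/2); (-3, -9/2) → (-3, 1/2)
T3 shear: x ← x − 1·y: (15/2, 25/2) → (-5, 25/2); (15/2, 11) → (-7/2, 11); (-3, 5) → (-8, 5); (-6, 1/2) → (-13/2, 1/2); (-3, 1/2) → (-7/2, 1/2)

image vertices: (-5, 25/2), (-7/2, 11), (-8, 5), (-13/2, 1/2), (-7/2, 1/2)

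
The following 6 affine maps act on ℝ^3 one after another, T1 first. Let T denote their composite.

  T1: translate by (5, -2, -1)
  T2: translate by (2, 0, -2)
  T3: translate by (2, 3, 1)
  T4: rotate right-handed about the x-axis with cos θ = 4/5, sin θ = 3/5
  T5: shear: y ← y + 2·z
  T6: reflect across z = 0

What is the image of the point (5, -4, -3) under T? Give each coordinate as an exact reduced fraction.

T1 translate by (5, -2, -1): (5, -4, -3) → (10, -6, -4)
T2 translate by (2, 0, -2): (10, -6, -4) → (12, -6, -6)
T3 translate by (2, 3, 1): (12, -6, -6) → (14, -3, -5)
T4 rotate right-handed about the x-axis with cos θ = 4/5, sin θ = 3/5: (14, -3, -5) → (14, 3/5, -29/5)
T5 shear: y ← y + 2·z: (14, 3/5, -29/5) → (14, -11, -29/5)
T6 reflect across z = 0: (14, -11, -29/5) → (14, -11, 29/5)

T(p) = (14, -11, 29/5)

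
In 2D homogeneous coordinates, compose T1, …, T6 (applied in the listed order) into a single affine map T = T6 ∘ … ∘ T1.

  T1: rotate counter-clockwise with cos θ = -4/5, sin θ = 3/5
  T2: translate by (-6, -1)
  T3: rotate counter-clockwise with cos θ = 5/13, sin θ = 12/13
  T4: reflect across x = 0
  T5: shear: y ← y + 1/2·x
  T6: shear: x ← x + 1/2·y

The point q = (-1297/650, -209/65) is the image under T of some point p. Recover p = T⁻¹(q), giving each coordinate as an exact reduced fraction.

p = (-3, -8/5)

T1 = [-4/5 -3/5 0; 3/5 -4/5 0; 0 0 1]
T2·T1 = [-4/5 -3/5 -6; 3/5 -4/5 -1; 0 0 1]
T3·…·T1 = [-56/65 33/65 -18/13; -33/65 -56/65 -77/13; 0 0 1]
T4·…·T1 = [56/65 -33/65 18/13; -33/65 -56/65 -77/13; 0 0 1]
T5·…·T1 = [56/65 -33/65 18/13; -1/13 -29/26 -68/13; 0 0 1]
T6·…·T1 = [107/130 -277/260 -16/13; -1/13 -29/26 -68/13; 0 0 1]
det M = -1; M⁻¹ = [29/26 -277/260 -21/5; -1/13 -107/130 -22/5; 0 0 1]
M⁻¹ · (-1297/650, -209/65)ᵀ = (-3, -8/5)ᵀ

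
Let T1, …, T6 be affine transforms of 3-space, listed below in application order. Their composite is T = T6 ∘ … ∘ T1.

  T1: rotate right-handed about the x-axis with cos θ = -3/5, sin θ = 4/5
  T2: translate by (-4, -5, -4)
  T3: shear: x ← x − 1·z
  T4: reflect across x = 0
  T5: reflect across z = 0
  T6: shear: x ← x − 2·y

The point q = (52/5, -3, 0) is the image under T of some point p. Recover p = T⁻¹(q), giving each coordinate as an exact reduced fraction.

T1 = [1 0 0 0; 0 -3/5 -4/5 0; 0 4/5 -3/5 0; 0 0 0 1]
T2·T1 = [1 0 0 -4; 0 -3/5 -4/5 -5; 0 4/5 -3/5 -4; 0 0 0 1]
T3·…·T1 = [1 -4/5 3/5 0; 0 -3/5 -4/5 -5; 0 4/5 -3/5 -4; 0 0 0 1]
T4·…·T1 = [-1 4/5 -3/5 0; 0 -3/5 -4/5 -5; 0 4/5 -3/5 -4; 0 0 0 1]
T5·…·T1 = [-1 4/5 -3/5 0; 0 -3/5 -4/5 -5; 0 -4/5 3/5 4; 0 0 0 1]
T6·…·T1 = [-1 2 1 10; 0 -3/5 -4/5 -5; 0 -4/5 3/5 4; 0 0 0 1]
det M = 1; M⁻¹ = [-1 -2 -1 4; 0 -3/5 -4/5 1/5; 0 -4/5 3/5 -32/5; 0 0 0 1]
M⁻¹ · (52/5, -3, 0)ᵀ = (-2/5, 2, -4)ᵀ

p = (-2/5, 2, -4)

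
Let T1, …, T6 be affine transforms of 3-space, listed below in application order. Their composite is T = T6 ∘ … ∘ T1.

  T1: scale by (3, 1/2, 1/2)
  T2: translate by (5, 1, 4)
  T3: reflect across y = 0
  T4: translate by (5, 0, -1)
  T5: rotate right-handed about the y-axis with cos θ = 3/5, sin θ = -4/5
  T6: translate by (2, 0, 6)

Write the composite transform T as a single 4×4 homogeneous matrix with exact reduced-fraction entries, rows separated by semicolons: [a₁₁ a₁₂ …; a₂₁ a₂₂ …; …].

T = [9/5 0 -2/5 28/5; 0 -1/2 0 -1; 12/5 0 3/10 79/5; 0 0 0 1]

T1 = [3 0 0 0; 0 1/2 0 0; 0 0 1/2 0; 0 0 0 1]
T2·T1 = [3 0 0 5; 0 1/2 0 1; 0 0 1/2 4; 0 0 0 1]
T3·…·T1 = [3 0 0 5; 0 -1/2 0 -1; 0 0 1/2 4; 0 0 0 1]
T4·…·T1 = [3 0 0 10; 0 -1/2 0 -1; 0 0 1/2 3; 0 0 0 1]
T5·…·T1 = [9/5 0 -2/5 18/5; 0 -1/2 0 -1; 12/5 0 3/10 49/5; 0 0 0 1]
T6·…·T1 = [9/5 0 -2/5 28/5; 0 -1/2 0 -1; 12/5 0 3/10 79/5; 0 0 0 1]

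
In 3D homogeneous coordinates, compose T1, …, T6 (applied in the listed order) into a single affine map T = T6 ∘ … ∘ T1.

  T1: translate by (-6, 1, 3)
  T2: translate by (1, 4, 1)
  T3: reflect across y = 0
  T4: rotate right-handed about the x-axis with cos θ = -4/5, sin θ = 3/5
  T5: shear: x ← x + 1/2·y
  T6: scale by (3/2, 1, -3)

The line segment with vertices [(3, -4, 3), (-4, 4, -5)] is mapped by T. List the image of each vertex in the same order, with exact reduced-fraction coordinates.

T1 translate by (-6, 1, 3): (3, -4, 3) → (-3, -3, 6); (-4, 4, -5) → (-10, 5, -2)
T2 translate by (1, 4, 1): (-3, -3, 6) → (-2, 1, 7); (-10, 5, -2) → (-9, 9, -1)
T3 reflect across y = 0: (-2, 1, 7) → (-2, -1, 7); (-9, 9, -1) → (-9, -9, -1)
T4 rotate right-handed about the x-axis with cos θ = -4/5, sin θ = 3/5: (-2, -1, 7) → (-2, -17/5, -31/5); (-9, -9, -1) → (-9, 39/5, -23/5)
T5 shear: x ← x + 1/2·y: (-2, -17/5, -31/5) → (-37/10, -17/5, -31/5); (-9, 39/5, -23/5) → (-51/10, 39/5, -23/5)
T6 scale by (3/2, 1, -3): (-37/10, -17/5, -31/5) → (-111/20, -17/5, 93/5); (-51/10, 39/5, -23/5) → (-153/20, 39/5, 69/5)

image vertices: (-111/20, -17/5, 93/5), (-153/20, 39/5, 69/5)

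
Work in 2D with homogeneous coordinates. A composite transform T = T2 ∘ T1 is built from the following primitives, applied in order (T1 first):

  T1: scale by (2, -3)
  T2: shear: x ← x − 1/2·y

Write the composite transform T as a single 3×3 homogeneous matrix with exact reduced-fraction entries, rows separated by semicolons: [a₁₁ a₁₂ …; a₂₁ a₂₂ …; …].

T1 = [2 0 0; 0 -3 0; 0 0 1]
T2·T1 = [2 3/2 0; 0 -3 0; 0 0 1]

T = [2 3/2 0; 0 -3 0; 0 0 1]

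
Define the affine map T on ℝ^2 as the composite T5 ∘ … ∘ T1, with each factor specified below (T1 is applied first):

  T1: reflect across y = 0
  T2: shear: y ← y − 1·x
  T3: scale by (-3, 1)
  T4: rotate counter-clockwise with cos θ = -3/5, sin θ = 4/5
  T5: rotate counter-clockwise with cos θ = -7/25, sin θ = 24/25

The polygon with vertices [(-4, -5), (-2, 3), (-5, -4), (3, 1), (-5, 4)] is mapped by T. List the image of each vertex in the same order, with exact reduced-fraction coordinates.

T1 reflect across y = 0: (-4, -5) → (-4, 5); (-2, 3) → (-2, -3); (-5, -4) → (-5, 4); (3, 1) → (3, -1); (-5, 4) → (-5, -4)
T2 shear: y ← y − 1·x: (-4, 5) → (-4, 9); (-2, -3) → (-2, -1); (-5, 4) → (-5, 9); (3, -1) → (3, -4); (-5, -4) → (-5, 1)
T3 scale by (-3, 1): (-4, 9) → (12, 9); (-2, -1) → (6, -1); (-5, 9) → (15, 9); (3, -4) → (-9, -4); (-5, 1) → (15, 1)
T4 rotate counter-clockwise with cos θ = -3/5, sin θ = 4/5: (12, 9) → (-72/5, 21/5); (6, -1) → (-14/5, 27/5); (15, 9) → (-81/5, 33/5); (-9, -4) → (43/5, -24/5); (15, 1) → (-49/5, 57/5)
T5 rotate counter-clockwise with cos θ = -7/25, sin θ = 24/25: (-72/5, 21/5) → (0, -15); (-14/5, 27/5) → (-22/5, -21/5); (-81/5, 33/5) → (-9/5, -87/5); (43/5, -24/5) → (11/5, 48/5); (-49/5, 57/5) → (-41/5, -63/5)

image vertices: (0, -15), (-22/5, -21/5), (-9/5, -87/5), (11/5, 48/5), (-41/5, -63/5)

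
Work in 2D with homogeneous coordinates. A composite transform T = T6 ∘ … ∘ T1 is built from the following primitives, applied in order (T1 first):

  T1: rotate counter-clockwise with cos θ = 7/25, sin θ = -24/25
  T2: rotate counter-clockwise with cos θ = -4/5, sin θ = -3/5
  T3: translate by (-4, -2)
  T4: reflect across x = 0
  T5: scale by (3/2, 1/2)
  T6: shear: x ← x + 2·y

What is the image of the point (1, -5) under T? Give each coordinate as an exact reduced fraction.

T(p) = (53/10, 13/10)

T1 rotate counter-clockwise with cos θ = 7/25, sin θ = -24/25: (1, -5) → (-113/25, -59/25)
T2 rotate counter-clockwise with cos θ = -4/5, sin θ = -3/5: (-113/25, -59/25) → (11/5, 23/5)
T3 translate by (-4, -2): (11/5, 23/5) → (-9/5, 13/5)
T4 reflect across x = 0: (-9/5, 13/5) → (9/5, 13/5)
T5 scale by (3/2, 1/2): (9/5, 13/5) → (27/10, 13/10)
T6 shear: x ← x + 2·y: (27/10, 13/10) → (53/10, 13/10)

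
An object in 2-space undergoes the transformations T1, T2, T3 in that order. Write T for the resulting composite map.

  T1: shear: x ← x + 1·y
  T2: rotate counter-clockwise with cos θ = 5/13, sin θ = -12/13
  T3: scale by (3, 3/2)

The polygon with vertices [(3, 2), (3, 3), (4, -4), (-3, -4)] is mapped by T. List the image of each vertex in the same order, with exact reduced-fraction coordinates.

T1 shear: x ← x + 1·y: (3, 2) → (5, 2); (3, 3) → (6, 3); (4, -4) → (0, -4); (-3, -4) → (-7, -4)
T2 rotate counter-clockwise with cos θ = 5/13, sin θ = -12/13: (5, 2) → (49/13, -50/13); (6, 3) → (66/13, -57/13); (0, -4) → (-48/13, -20/13); (-7, -4) → (-83/13, 64/13)
T3 scale by (3, 3/2): (49/13, -50/13) → (147/13, -75/13); (66/13, -57/13) → (198/13, -171/26); (-48/13, -20/13) → (-144/13, -30/13); (-83/13, 64/13) → (-249/13, 96/13)

image vertices: (147/13, -75/13), (198/13, -171/26), (-144/13, -30/13), (-249/13, 96/13)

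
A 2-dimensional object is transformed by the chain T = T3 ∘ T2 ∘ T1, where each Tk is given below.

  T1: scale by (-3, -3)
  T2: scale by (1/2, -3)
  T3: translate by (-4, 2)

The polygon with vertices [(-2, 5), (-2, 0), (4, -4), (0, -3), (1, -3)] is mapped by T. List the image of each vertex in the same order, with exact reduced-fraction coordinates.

T1 scale by (-3, -3): (-2, 5) → (6, -15); (-2, 0) → (6, 0); (4, -4) → (-12, 12); (0, -3) → (0, 9); (1, -3) → (-3, 9)
T2 scale by (1/2, -3): (6, -15) → (3, 45); (6, 0) → (3, 0); (-12, 12) → (-6, -36); (0, 9) → (0, -27); (-3, 9) → (-3/2, -27)
T3 translate by (-4, 2): (3, 45) → (-1, 47); (3, 0) → (-1, 2); (-6, -36) → (-10, -34); (0, -27) → (-4, -25); (-3/2, -27) → (-11/2, -25)

image vertices: (-1, 47), (-1, 2), (-10, -34), (-4, -25), (-11/2, -25)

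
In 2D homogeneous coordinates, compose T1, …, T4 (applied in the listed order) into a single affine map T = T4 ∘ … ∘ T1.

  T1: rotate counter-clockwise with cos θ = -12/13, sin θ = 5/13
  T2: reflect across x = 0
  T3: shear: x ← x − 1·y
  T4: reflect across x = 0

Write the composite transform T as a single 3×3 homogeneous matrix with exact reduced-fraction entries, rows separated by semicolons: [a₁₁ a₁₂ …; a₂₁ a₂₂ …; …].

T1 = [-12/13 -5/13 0; 5/13 -12/13 0; 0 0 1]
T2·T1 = [12/13 5/13 0; 5/13 -12/13 0; 0 0 1]
T3·…·T1 = [7/13 17/13 0; 5/13 -12/13 0; 0 0 1]
T4·…·T1 = [-7/13 -17/13 0; 5/13 -12/13 0; 0 0 1]

T = [-7/13 -17/13 0; 5/13 -12/13 0; 0 0 1]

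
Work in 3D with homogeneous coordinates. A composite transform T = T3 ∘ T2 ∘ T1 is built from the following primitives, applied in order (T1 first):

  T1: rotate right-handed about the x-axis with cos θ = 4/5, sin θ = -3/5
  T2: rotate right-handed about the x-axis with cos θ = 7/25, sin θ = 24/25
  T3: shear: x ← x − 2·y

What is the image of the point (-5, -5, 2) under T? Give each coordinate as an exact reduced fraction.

T(p) = (27/5, -26/5, -7/5)

T1 rotate right-handed about the x-axis with cos θ = 4/5, sin θ = -3/5: (-5, -5, 2) → (-5, -14/5, 23/5)
T2 rotate right-handed about the x-axis with cos θ = 7/25, sin θ = 24/25: (-5, -14/5, 23/5) → (-5, -26/5, -7/5)
T3 shear: x ← x − 2·y: (-5, -26/5, -7/5) → (27/5, -26/5, -7/5)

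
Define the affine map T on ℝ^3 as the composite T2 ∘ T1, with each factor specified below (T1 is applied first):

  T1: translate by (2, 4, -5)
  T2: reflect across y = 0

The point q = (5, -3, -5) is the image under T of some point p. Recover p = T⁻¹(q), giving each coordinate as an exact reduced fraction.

T1 = [1 0 0 2; 0 1 0 4; 0 0 1 -5; 0 0 0 1]
T2·T1 = [1 0 0 2; 0 -1 0 -4; 0 0 1 -5; 0 0 0 1]
det M = -1; M⁻¹ = [1 0 0 -2; 0 -1 0 -4; 0 0 1 5; 0 0 0 1]
M⁻¹ · (5, -3, -5)ᵀ = (3, -1, 0)ᵀ

p = (3, -1, 0)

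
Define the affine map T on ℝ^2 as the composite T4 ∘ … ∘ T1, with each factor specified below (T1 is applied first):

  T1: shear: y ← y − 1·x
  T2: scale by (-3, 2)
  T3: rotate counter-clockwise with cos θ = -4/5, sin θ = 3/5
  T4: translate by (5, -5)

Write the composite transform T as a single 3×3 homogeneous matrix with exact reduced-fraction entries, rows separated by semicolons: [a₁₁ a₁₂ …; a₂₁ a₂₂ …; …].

T = [18/5 -6/5 5; -1/5 -8/5 -5; 0 0 1]

T1 = [1 0 0; -1 1 0; 0 0 1]
T2·T1 = [-3 0 0; -2 2 0; 0 0 1]
T3·…·T1 = [18/5 -6/5 0; -1/5 -8/5 0; 0 0 1]
T4·…·T1 = [18/5 -6/5 5; -1/5 -8/5 -5; 0 0 1]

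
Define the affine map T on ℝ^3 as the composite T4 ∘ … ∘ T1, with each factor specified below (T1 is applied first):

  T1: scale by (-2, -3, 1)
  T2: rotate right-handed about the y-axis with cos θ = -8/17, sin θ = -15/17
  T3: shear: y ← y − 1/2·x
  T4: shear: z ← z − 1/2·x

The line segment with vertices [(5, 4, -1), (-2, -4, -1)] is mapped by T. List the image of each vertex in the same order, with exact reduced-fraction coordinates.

image vertices: (95/17, -503/34, -379/34), (-1, 25/2, 9/2)

T1 scale by (-2, -3, 1): (5, 4, -1) → (-10, -12, -1); (-2, -4, -1) → (4, 12, -1)
T2 rotate right-handed about the y-axis with cos θ = -8/17, sin θ = -15/17: (-10, -12, -1) → (95/17, -12, -142/17); (4, 12, -1) → (-1, 12, 4)
T3 shear: y ← y − 1/2·x: (95/17, -12, -142/17) → (95/17, -503/34, -142/17); (-1, 12, 4) → (-1, 25/2, 4)
T4 shear: z ← z − 1/2·x: (95/17, -503/34, -142/17) → (95/17, -503/34, -379/34); (-1, 25/2, 4) → (-1, 25/2, 9/2)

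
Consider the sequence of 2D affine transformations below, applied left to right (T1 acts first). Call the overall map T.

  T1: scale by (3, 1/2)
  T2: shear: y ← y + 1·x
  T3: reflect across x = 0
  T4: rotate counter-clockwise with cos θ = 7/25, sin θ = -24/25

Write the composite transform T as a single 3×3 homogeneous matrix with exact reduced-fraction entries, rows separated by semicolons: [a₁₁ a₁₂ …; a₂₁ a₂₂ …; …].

T = [51/25 12/25 0; 93/25 7/50 0; 0 0 1]

T1 = [3 0 0; 0 1/2 0; 0 0 1]
T2·T1 = [3 0 0; 3 1/2 0; 0 0 1]
T3·…·T1 = [-3 0 0; 3 1/2 0; 0 0 1]
T4·…·T1 = [51/25 12/25 0; 93/25 7/50 0; 0 0 1]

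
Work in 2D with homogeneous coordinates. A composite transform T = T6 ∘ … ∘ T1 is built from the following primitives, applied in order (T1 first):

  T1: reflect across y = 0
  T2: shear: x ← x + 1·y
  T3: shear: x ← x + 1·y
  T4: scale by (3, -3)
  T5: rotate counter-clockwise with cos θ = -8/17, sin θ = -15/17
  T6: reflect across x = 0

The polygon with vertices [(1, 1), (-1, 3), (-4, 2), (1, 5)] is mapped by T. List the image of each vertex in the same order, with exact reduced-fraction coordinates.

T1 reflect across y = 0: (1, 1) → (1, -1); (-1, 3) → (-1, -3); (-4, 2) → (-4, -2); (1, 5) → (1, -5)
T2 shear: x ← x + 1·y: (1, -1) → (0, -1); (-1, -3) → (-4, -3); (-4, -2) → (-6, -2); (1, -5) → (-4, -5)
T3 shear: x ← x + 1·y: (0, -1) → (-1, -1); (-4, -3) → (-7, -3); (-6, -2) → (-8, -2); (-4, -5) → (-9, -5)
T4 scale by (3, -3): (-1, -1) → (-3, 3); (-7, -3) → (-21, 9); (-8, -2) → (-24, 6); (-9, -5) → (-27, 15)
T5 rotate counter-clockwise with cos θ = -8/17, sin θ = -15/17: (-3, 3) → (69/17, 21/17); (-21, 9) → (303/17, 243/17); (-24, 6) → (282/17, 312/17); (-27, 15) → (441/17, 285/17)
T6 reflect across x = 0: (69/17, 21/17) → (-69/17, 21/17); (303/17, 243/17) → (-303/17, 243/17); (282/17, 312/17) → (-282/17, 312/17); (441/17, 285/17) → (-441/17, 285/17)

image vertices: (-69/17, 21/17), (-303/17, 243/17), (-282/17, 312/17), (-441/17, 285/17)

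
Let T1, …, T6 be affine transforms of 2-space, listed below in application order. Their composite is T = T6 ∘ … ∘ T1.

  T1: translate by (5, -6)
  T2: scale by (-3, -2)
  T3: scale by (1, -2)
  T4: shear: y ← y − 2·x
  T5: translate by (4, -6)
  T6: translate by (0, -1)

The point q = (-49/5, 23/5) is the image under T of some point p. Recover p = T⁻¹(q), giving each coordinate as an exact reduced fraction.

p = (-2/5, 2)

T1 = [1 0 5; 0 1 -6; 0 0 1]
T2·T1 = [-3 0 -15; 0 -2 12; 0 0 1]
T3·…·T1 = [-3 0 -15; 0 4 -24; 0 0 1]
T4·…·T1 = [-3 0 -15; 6 4 6; 0 0 1]
T5·…·T1 = [-3 0 -11; 6 4 0; 0 0 1]
T6·…·T1 = [-3 0 -11; 6 4 -1; 0 0 1]
det M = -12; M⁻¹ = [-1/3 0 -11/3; 1/2 1/4 23/4; 0 0 1]
M⁻¹ · (-49/5, 23/5)ᵀ = (-2/5, 2)ᵀ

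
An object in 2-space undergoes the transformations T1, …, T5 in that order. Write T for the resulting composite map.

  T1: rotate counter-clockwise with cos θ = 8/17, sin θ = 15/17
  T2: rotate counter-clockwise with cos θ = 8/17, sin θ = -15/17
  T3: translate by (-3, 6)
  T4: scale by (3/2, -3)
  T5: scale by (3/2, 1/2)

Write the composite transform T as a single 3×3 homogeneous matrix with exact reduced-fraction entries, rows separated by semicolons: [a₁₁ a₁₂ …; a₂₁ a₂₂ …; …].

T = [9/4 0 -27/4; 0 -3/2 -9; 0 0 1]

T1 = [8/17 -15/17 0; 15/17 8/17 0; 0 0 1]
T2·T1 = [1 0 0; 0 1 0; 0 0 1]
T3·…·T1 = [1 0 -3; 0 1 6; 0 0 1]
T4·…·T1 = [3/2 0 -9/2; 0 -3 -18; 0 0 1]
T5·…·T1 = [9/4 0 -27/4; 0 -3/2 -9; 0 0 1]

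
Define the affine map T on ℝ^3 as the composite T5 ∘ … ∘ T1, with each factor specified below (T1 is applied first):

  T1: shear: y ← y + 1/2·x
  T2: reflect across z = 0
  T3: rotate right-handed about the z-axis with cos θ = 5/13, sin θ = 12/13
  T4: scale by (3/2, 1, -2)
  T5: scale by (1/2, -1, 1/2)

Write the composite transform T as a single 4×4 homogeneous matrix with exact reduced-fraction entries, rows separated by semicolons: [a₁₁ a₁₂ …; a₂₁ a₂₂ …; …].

T1 = [1 0 0 0; 1/2 1 0 0; 0 0 1 0; 0 0 0 1]
T2·T1 = [1 0 0 0; 1/2 1 0 0; 0 0 -1 0; 0 0 0 1]
T3·…·T1 = [-1/13 -12/13 0 0; 29/26 5/13 0 0; 0 0 -1 0; 0 0 0 1]
T4·…·T1 = [-3/26 -18/13 0 0; 29/26 5/13 0 0; 0 0 2 0; 0 0 0 1]
T5·…·T1 = [-3/52 -9/13 0 0; -29/26 -5/13 0 0; 0 0 1 0; 0 0 0 1]

T = [-3/52 -9/13 0 0; -29/26 -5/13 0 0; 0 0 1 0; 0 0 0 1]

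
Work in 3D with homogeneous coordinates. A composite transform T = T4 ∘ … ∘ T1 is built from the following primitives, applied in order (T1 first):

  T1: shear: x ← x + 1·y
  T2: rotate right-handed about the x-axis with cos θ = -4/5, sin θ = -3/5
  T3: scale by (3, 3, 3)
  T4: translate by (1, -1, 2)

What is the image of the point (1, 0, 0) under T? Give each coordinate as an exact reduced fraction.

T(p) = (4, -1, 2)

T1 shear: x ← x + 1·y: (1, 0, 0) → (1, 0, 0)
T2 rotate right-handed about the x-axis with cos θ = -4/5, sin θ = -3/5: (1, 0, 0) → (1, 0, 0)
T3 scale by (3, 3, 3): (1, 0, 0) → (3, 0, 0)
T4 translate by (1, -1, 2): (3, 0, 0) → (4, -1, 2)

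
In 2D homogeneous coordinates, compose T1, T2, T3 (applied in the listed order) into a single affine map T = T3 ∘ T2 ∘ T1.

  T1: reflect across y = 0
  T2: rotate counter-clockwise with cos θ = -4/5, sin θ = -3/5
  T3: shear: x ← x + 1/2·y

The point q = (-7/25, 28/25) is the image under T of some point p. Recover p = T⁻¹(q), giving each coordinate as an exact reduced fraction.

T1 = [1 0 0; 0 -1 0; 0 0 1]
T2·T1 = [-4/5 -3/5 0; -3/5 4/5 0; 0 0 1]
T3·…·T1 = [-11/10 -1/5 0; -3/5 4/5 0; 0 0 1]
det M = -1; M⁻¹ = [-4/5 -1/5 0; -3/5 11/10 0; 0 0 1]
M⁻¹ · (-7/25, 28/25)ᵀ = (0, 7/5)ᵀ

p = (0, 7/5)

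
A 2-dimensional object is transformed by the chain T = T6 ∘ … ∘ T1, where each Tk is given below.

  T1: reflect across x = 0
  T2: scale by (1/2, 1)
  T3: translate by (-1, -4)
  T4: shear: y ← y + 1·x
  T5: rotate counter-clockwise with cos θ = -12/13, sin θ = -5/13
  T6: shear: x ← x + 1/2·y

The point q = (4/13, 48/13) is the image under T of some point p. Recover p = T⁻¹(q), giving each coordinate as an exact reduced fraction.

p = (-2, 0)

T1 = [-1 0 0; 0 1 0; 0 0 1]
T2·T1 = [-1/2 0 0; 0 1 0; 0 0 1]
T3·…·T1 = [-1/2 0 -1; 0 1 -4; 0 0 1]
T4·…·T1 = [-1/2 0 -1; -1/2 1 -5; 0 0 1]
T5·…·T1 = [7/26 5/13 -1; 17/26 -12/13 5; 0 0 1]
T6·…·T1 = [31/52 -1/13 3/2; 17/26 -12/13 5; 0 0 1]
det M = -1/2; M⁻¹ = [24/13 -2/13 -2; 17/13 -31/26 4; 0 0 1]
M⁻¹ · (4/13, 48/13)ᵀ = (-2, 0)ᵀ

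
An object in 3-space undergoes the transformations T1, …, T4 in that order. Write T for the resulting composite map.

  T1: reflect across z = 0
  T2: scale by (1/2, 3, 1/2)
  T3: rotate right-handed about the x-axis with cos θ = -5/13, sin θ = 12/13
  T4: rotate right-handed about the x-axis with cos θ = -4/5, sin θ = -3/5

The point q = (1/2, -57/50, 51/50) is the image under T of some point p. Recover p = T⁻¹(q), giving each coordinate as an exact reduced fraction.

p = (1, -1/2, -3/5)

T1 = [1 0 0 0; 0 1 0 0; 0 0 -1 0; 0 0 0 1]
T2·T1 = [1/2 0 0 0; 0 3 0 0; 0 0 -1/2 0; 0 0 0 1]
T3·…·T1 = [1/2 0 0 0; 0 -15/13 6/13 0; 0 36/13 5/26 0; 0 0 0 1]
T4·…·T1 = [1/2 0 0 0; 0 168/65 -33/130 0; 0 -99/65 -28/65 0; 0 0 0 1]
det M = -3/4; M⁻¹ = [2 0 0 0; 0 56/195 -11/65 0; 0 -66/65 -112/65 0; 0 0 0 1]
M⁻¹ · (1/2, -57/50, 51/50)ᵀ = (1, -1/2, -3/5)ᵀ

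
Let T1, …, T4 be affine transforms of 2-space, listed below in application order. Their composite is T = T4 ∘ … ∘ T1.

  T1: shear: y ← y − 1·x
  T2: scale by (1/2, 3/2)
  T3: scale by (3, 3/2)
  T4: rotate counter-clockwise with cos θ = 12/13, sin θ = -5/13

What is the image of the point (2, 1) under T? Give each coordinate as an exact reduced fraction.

T(p) = (99/52, -42/13)

T1 shear: y ← y − 1·x: (2, 1) → (2, -1)
T2 scale by (1/2, 3/2): (2, -1) → (1, -3/2)
T3 scale by (3, 3/2): (1, -3/2) → (3, -9/4)
T4 rotate counter-clockwise with cos θ = 12/13, sin θ = -5/13: (3, -9/4) → (99/52, -42/13)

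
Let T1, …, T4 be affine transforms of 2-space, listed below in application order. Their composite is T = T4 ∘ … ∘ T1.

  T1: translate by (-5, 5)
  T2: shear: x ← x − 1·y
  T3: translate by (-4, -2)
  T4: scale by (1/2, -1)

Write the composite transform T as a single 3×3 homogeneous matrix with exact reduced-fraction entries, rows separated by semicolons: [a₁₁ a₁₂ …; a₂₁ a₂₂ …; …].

T1 = [1 0 -5; 0 1 5; 0 0 1]
T2·T1 = [1 -1 -10; 0 1 5; 0 0 1]
T3·…·T1 = [1 -1 -14; 0 1 3; 0 0 1]
T4·…·T1 = [1/2 -1/2 -7; 0 -1 -3; 0 0 1]

T = [1/2 -1/2 -7; 0 -1 -3; 0 0 1]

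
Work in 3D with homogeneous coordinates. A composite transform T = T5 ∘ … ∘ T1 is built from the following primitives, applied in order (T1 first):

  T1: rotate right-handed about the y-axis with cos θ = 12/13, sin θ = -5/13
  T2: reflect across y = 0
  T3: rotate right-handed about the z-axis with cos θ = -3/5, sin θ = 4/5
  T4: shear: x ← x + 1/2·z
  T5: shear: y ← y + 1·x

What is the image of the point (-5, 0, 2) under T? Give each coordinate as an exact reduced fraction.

T1 rotate right-handed about the y-axis with cos θ = 12/13, sin θ = -5/13: (-5, 0, 2) → (-70/13, 0, -1/13)
T2 reflect across y = 0: (-70/13, 0, -1/13) → (-70/13, 0, -1/13)
T3 rotate right-handed about the z-axis with cos θ = -3/5, sin θ = 4/5: (-70/13, 0, -1/13) → (42/13, -56/13, -1/13)
T4 shear: x ← x + 1/2·z: (42/13, -56/13, -1/13) → (83/26, -56/13, -1/13)
T5 shear: y ← y + 1·x: (83/26, -56/13, -1/13) → (83/26, -29/26, -1/13)

T(p) = (83/26, -29/26, -1/13)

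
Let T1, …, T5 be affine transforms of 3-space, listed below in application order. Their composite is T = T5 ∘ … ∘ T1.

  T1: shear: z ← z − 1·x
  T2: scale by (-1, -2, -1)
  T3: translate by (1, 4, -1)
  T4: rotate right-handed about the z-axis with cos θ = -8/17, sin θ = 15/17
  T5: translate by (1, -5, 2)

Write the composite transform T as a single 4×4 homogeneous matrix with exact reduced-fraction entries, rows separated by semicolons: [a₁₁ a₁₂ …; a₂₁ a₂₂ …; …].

T = [8/17 30/17 0 -3; -15/17 16/17 0 -6; 1 0 -1 1; 0 0 0 1]

T1 = [1 0 0 0; 0 1 0 0; -1 0 1 0; 0 0 0 1]
T2·T1 = [-1 0 0 0; 0 -2 0 0; 1 0 -1 0; 0 0 0 1]
T3·…·T1 = [-1 0 0 1; 0 -2 0 4; 1 0 -1 -1; 0 0 0 1]
T4·…·T1 = [8/17 30/17 0 -4; -15/17 16/17 0 -1; 1 0 -1 -1; 0 0 0 1]
T5·…·T1 = [8/17 30/17 0 -3; -15/17 16/17 0 -6; 1 0 -1 1; 0 0 0 1]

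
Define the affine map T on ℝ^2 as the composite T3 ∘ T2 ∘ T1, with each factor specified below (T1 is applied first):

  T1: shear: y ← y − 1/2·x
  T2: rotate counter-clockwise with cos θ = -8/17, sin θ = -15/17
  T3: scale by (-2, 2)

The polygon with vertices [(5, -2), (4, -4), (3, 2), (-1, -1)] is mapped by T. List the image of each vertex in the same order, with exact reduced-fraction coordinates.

image vertices: (215/17, -78/17), (244/17, -24/17), (33/17, -98/17), (-1/17, 38/17)

T1 shear: y ← y − 1/2·x: (5, -2) → (5, -9/2); (4, -4) → (4, -6); (3, 2) → (3, 1/2); (-1, -1) → (-1, -1/2)
T2 rotate counter-clockwise with cos θ = -8/17, sin θ = -15/17: (5, -9/2) → (-215/34, -39/17); (4, -6) → (-122/17, -12/17); (3, 1/2) → (-33/34, -49/17); (-1, -1/2) → (1/34, 19/17)
T3 scale by (-2, 2): (-215/34, -39/17) → (215/17, -78/17); (-122/17, -12/17) → (244/17, -24/17); (-33/34, -49/17) → (33/17, -98/17); (1/34, 19/17) → (-1/17, 38/17)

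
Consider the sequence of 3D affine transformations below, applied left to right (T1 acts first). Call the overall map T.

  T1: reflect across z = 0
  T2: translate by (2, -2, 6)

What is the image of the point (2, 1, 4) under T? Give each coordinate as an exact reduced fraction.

T1 reflect across z = 0: (2, 1, 4) → (2, 1, -4)
T2 translate by (2, -2, 6): (2, 1, -4) → (4, -1, 2)

T(p) = (4, -1, 2)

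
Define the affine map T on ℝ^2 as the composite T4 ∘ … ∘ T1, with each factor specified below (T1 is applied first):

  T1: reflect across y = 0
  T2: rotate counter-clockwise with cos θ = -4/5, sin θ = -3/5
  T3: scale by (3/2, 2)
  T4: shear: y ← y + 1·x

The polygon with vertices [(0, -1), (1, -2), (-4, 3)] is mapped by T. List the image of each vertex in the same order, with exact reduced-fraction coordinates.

image vertices: (9/10, -7/10), (3/5, -19/5), (21/10, 117/10)

T1 reflect across y = 0: (0, -1) → (0, 1); (1, -2) → (1, 2); (-4, 3) → (-4, -3)
T2 rotate counter-clockwise with cos θ = -4/5, sin θ = -3/5: (0, 1) → (3/5, -4/5); (1, 2) → (2/5, -11/5); (-4, -3) → (7/5, 24/5)
T3 scale by (3/2, 2): (3/5, -4/5) → (9/10, -8/5); (2/5, -11/5) → (3/5, -22/5); (7/5, 24/5) → (21/10, 48/5)
T4 shear: y ← y + 1·x: (9/10, -8/5) → (9/10, -7/10); (3/5, -22/5) → (3/5, -19/5); (21/10, 48/5) → (21/10, 117/10)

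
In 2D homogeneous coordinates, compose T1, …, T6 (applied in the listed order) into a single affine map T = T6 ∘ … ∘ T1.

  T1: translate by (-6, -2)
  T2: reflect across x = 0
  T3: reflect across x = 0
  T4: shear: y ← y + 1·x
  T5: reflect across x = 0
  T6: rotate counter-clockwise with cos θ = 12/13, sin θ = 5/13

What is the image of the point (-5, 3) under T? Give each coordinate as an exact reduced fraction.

T1 translate by (-6, -2): (-5, 3) → (-11, 1)
T2 reflect across x = 0: (-11, 1) → (11, 1)
T3 reflect across x = 0: (11, 1) → (-11, 1)
T4 shear: y ← y + 1·x: (-11, 1) → (-11, -10)
T5 reflect across x = 0: (-11, -10) → (11, -10)
T6 rotate counter-clockwise with cos θ = 12/13, sin θ = 5/13: (11, -10) → (14, -5)

T(p) = (14, -5)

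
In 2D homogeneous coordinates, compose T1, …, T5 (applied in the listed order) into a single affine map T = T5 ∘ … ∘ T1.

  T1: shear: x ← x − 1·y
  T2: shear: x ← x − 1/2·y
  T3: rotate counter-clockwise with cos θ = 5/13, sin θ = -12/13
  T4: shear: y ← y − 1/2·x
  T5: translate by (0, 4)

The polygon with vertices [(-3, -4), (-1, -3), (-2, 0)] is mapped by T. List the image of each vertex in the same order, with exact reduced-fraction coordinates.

image vertices: (-33/13, 25/26), (-37/26, 17/52), (-10/13, 81/13)

T1 shear: x ← x − 1·y: (-3, -4) → (1, -4); (-1, -3) → (2, -3); (-2, 0) → (-2, 0)
T2 shear: x ← x − 1/2·y: (1, -4) → (3, -4); (2, -3) → (7/2, -3); (-2, 0) → (-2, 0)
T3 rotate counter-clockwise with cos θ = 5/13, sin θ = -12/13: (3, -4) → (-33/13, -56/13); (7/2, -3) → (-37/26, -57/13); (-2, 0) → (-10/13, 24/13)
T4 shear: y ← y − 1/2·x: (-33/13, -56/13) → (-33/13, -79/26); (-37/26, -57/13) → (-37/26, -191/52); (-10/13, 24/13) → (-10/13, 29/13)
T5 translate by (0, 4): (-33/13, -79/26) → (-33/13, 25/26); (-37/26, -191/52) → (-37/26, 17/52); (-10/13, 29/13) → (-10/13, 81/13)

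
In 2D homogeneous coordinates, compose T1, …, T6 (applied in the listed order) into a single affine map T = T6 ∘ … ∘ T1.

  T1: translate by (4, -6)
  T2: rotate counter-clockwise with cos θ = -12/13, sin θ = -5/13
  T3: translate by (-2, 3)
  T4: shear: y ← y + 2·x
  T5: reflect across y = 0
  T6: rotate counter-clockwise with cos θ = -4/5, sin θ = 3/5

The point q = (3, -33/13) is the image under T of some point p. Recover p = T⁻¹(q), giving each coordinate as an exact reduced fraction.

T1 = [1 0 4; 0 1 -6; 0 0 1]
T2·T1 = [-12/13 5/13 -6; -5/13 -12/13 4; 0 0 1]
T3·…·T1 = [-12/13 5/13 -8; -5/13 -12/13 7; 0 0 1]
T4·…·T1 = [-12/13 5/13 -8; -29/13 -2/13 -9; 0 0 1]
T5·…·T1 = [-12/13 5/13 -8; 29/13 2/13 9; 0 0 1]
T6·…·T1 = [-3/5 -2/5 1; -152/65 7/65 -12; 0 0 1]
det M = -1; M⁻¹ = [-7/65 -2/5 -61/13; -152/65 3/5 124/13; 0 0 1]
M⁻¹ · (3, -33/13)ᵀ = (-4, 1)ᵀ

p = (-4, 1)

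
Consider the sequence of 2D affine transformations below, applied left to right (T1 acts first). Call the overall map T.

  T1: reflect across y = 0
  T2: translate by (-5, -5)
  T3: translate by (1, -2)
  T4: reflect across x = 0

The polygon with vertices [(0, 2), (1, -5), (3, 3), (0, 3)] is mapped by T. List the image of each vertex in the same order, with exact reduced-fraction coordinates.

image vertices: (4, -9), (3, -2), (1, -10), (4, -10)

T1 reflect across y = 0: (0, 2) → (0, -2); (1, -5) → (1, 5); (3, 3) → (3, -3); (0, 3) → (0, -3)
T2 translate by (-5, -5): (0, -2) → (-5, -7); (1, 5) → (-4, 0); (3, -3) → (-2, -8); (0, -3) → (-5, -8)
T3 translate by (1, -2): (-5, -7) → (-4, -9); (-4, 0) → (-3, -2); (-2, -8) → (-1, -10); (-5, -8) → (-4, -10)
T4 reflect across x = 0: (-4, -9) → (4, -9); (-3, -2) → (3, -2); (-1, -10) → (1, -10); (-4, -10) → (4, -10)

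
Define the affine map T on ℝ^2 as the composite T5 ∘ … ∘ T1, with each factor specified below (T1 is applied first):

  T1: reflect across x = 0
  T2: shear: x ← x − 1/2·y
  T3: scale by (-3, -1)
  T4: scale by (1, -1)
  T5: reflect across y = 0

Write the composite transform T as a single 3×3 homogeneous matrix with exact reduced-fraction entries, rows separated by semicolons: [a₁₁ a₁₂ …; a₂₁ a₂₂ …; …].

T1 = [-1 0 0; 0 1 0; 0 0 1]
T2·T1 = [-1 -1/2 0; 0 1 0; 0 0 1]
T3·…·T1 = [3 3/2 0; 0 -1 0; 0 0 1]
T4·…·T1 = [3 3/2 0; 0 1 0; 0 0 1]
T5·…·T1 = [3 3/2 0; 0 -1 0; 0 0 1]

T = [3 3/2 0; 0 -1 0; 0 0 1]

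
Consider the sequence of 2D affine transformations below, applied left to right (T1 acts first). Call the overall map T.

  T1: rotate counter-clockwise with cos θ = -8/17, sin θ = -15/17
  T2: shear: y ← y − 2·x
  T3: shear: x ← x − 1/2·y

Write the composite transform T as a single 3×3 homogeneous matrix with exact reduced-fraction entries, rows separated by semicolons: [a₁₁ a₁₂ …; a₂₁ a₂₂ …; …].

T1 = [-8/17 15/17 0; -15/17 -8/17 0; 0 0 1]
T2·T1 = [-8/17 15/17 0; 1/17 -38/17 0; 0 0 1]
T3·…·T1 = [-1/2 2 0; 1/17 -38/17 0; 0 0 1]

T = [-1/2 2 0; 1/17 -38/17 0; 0 0 1]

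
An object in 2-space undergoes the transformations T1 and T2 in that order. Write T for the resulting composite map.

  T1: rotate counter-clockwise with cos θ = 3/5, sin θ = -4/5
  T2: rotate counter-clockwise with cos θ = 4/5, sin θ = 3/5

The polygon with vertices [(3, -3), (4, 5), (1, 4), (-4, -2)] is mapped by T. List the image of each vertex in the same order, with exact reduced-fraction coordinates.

image vertices: (51/25, -93/25), (131/25, 92/25), (52/25, 89/25), (-22/5, -4/5)

T1 rotate counter-clockwise with cos θ = 3/5, sin θ = -4/5: (3, -3) → (-3/5, -21/5); (4, 5) → (32/5, -1/5); (1, 4) → (19/5, 8/5); (-4, -2) → (-4, 2)
T2 rotate counter-clockwise with cos θ = 4/5, sin θ = 3/5: (-3/5, -21/5) → (51/25, -93/25); (32/5, -1/5) → (131/25, 92/25); (19/5, 8/5) → (52/25, 89/25); (-4, 2) → (-22/5, -4/5)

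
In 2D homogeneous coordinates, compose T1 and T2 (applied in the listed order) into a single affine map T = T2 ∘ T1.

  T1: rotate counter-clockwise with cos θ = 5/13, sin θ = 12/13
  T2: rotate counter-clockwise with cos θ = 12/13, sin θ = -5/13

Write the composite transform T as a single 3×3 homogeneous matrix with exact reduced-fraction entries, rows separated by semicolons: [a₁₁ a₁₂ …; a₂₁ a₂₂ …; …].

T1 = [5/13 -12/13 0; 12/13 5/13 0; 0 0 1]
T2·T1 = [120/169 -119/169 0; 119/169 120/169 0; 0 0 1]

T = [120/169 -119/169 0; 119/169 120/169 0; 0 0 1]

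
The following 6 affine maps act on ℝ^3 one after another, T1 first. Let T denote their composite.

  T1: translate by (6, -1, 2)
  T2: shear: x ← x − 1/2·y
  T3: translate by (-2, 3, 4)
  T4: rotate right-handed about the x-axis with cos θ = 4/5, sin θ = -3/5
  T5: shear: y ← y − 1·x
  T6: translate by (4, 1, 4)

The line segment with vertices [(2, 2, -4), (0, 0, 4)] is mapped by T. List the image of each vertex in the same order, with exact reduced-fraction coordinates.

image vertices: (19/2, -1/10, 16/5), (17/2, 41/10, 54/5)

T1 translate by (6, -1, 2): (2, 2, -4) → (8, 1, -2); (0, 0, 4) → (6, -1, 6)
T2 shear: x ← x − 1/2·y: (8, 1, -2) → (15/2, 1, -2); (6, -1, 6) → (13/2, -1, 6)
T3 translate by (-2, 3, 4): (15/2, 1, -2) → (11/2, 4, 2); (13/2, -1, 6) → (9/2, 2, 10)
T4 rotate right-handed about the x-axis with cos θ = 4/5, sin θ = -3/5: (11/2, 4, 2) → (11/2, 22/5, -4/5); (9/2, 2, 10) → (9/2, 38/5, 34/5)
T5 shear: y ← y − 1·x: (11/2, 22/5, -4/5) → (11/2, -11/10, -4/5); (9/2, 38/5, 34/5) → (9/2, 31/10, 34/5)
T6 translate by (4, 1, 4): (11/2, -11/10, -4/5) → (19/2, -1/10, 16/5); (9/2, 31/10, 34/5) → (17/2, 41/10, 54/5)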